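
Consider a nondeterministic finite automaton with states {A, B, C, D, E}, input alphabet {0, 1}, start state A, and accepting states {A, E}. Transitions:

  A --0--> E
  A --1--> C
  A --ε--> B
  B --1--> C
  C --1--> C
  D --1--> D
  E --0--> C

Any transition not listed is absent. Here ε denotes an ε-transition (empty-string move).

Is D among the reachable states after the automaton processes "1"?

No

Start: ε-closure({A}) = {A, B}.
Read '1': {A, B} → {C}.
State D is not in {C}.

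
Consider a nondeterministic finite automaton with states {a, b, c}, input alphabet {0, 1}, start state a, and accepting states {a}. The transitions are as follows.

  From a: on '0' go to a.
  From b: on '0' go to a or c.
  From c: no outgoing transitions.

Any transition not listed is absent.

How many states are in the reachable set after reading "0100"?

Start in {a}.
Read '0': {a} → {a}.
Read '1': {a} → ∅.
The set is empty and remains empty for the remaining 2 symbols.
That set has 0 states.

0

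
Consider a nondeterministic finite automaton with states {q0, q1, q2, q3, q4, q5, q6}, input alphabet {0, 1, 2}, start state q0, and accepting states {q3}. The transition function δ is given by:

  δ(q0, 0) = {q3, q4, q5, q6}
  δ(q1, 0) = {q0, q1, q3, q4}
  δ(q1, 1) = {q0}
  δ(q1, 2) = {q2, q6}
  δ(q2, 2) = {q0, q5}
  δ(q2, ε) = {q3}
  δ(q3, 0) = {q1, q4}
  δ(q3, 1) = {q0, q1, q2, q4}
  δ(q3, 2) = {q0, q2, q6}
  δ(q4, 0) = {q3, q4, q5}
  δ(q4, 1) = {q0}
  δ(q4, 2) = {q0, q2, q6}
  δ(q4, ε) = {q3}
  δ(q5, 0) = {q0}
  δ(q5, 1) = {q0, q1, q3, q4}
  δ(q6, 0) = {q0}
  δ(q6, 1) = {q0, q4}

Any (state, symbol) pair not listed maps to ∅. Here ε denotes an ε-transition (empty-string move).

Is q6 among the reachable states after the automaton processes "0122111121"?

No

Start in {q0}.
Read '0': q0→{q3, q4, q5, q6}; now {q3, q4, q5, q6}.
Read '1': q3→{q0, q1, q2, q4}, q4→{q0}, q5→{q0, q1, q3, q4}, q6→{q0, q4}; now {q0, q1, q2, q3, q4}.
Read '2': q0→∅, q1→{q2, q6}, q2→{q0, q5}, q3→{q0, q2, q6}, q4→{q0, q2, q6}; union {q0, q2, q5, q6}; ε-closure = {q0, q2, q3, q5, q6}.
Read '2': q0→∅, q2→{q0, q5}, q3→{q0, q2, q6}, q5→∅, q6→∅; union {q0, q2, q5, q6}; ε-closure = {q0, q2, q3, q5, q6}.
Read '1': q0→∅, q2→∅, q3→{q0, q1, q2, q4}, q5→{q0, q1, q3, q4}, q6→{q0, q4}; now {q0, q1, q2, q3, q4}.
Read '1': q0→∅, q1→{q0}, q2→∅, q3→{q0, q1, q2, q4}, q4→{q0}; union {q0, q1, q2, q4}; ε-closure = {q0, q1, q2, q3, q4}.
Read '1': q0→∅, q1→{q0}, q2→∅, q3→{q0, q1, q2, q4}, q4→{q0}; union {q0, q1, q2, q4}; ε-closure = {q0, q1, q2, q3, q4}.
Read '1': q0→∅, q1→{q0}, q2→∅, q3→{q0, q1, q2, q4}, q4→{q0}; union {q0, q1, q2, q4}; ε-closure = {q0, q1, q2, q3, q4}.
Read '2': q0→∅, q1→{q2, q6}, q2→{q0, q5}, q3→{q0, q2, q6}, q4→{q0, q2, q6}; union {q0, q2, q5, q6}; ε-closure = {q0, q2, q3, q5, q6}.
Read '1': q0→∅, q2→∅, q3→{q0, q1, q2, q4}, q5→{q0, q1, q3, q4}, q6→{q0, q4}; now {q0, q1, q2, q3, q4}.
State q6 is not in {q0, q1, q2, q3, q4}.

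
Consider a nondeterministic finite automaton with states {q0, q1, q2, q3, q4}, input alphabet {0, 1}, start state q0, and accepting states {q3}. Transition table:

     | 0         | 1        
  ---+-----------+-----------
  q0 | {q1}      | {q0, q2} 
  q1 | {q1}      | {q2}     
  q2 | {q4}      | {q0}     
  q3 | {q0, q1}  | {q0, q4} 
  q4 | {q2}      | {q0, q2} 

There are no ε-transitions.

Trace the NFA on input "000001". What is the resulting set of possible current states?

{q2}

Start in {q0}.
Read '0': q0→{q1}; now {q1}.
Read '0': q1→{q1}; now {q1}.
Read '0': q1→{q1}; now {q1}.
Read '0': q1→{q1}; now {q1}.
Read '0': q1→{q1}; now {q1}.
Read '1': q1→{q2}; now {q2}.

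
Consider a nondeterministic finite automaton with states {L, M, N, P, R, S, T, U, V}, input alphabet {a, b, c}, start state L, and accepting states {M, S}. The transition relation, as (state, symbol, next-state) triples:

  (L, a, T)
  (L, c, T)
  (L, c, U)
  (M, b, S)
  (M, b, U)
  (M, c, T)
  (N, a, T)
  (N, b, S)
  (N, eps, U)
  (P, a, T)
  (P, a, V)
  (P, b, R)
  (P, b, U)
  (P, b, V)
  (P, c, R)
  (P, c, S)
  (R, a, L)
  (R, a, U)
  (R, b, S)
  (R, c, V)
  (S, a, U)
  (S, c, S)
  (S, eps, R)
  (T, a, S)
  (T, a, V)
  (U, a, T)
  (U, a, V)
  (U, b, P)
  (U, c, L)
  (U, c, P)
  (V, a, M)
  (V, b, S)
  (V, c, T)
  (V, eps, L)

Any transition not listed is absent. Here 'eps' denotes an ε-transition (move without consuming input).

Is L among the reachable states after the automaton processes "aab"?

No

Start in {L}.
Read 'a': {L} → {T}.
Read 'a': {T} → {L, R, S, V}.
Read 'b': {L, R, S, V} → {R, S}.
State L is not in {R, S}.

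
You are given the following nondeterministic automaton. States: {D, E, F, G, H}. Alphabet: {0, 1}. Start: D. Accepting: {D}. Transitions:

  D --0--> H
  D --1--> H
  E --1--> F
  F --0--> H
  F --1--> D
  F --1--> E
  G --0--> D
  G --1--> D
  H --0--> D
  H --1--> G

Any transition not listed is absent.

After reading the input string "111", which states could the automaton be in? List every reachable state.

{D}

Start in {D}.
Read '1': D→{H}; now {H}.
Read '1': H→{G}; now {G}.
Read '1': G→{D}; now {D}.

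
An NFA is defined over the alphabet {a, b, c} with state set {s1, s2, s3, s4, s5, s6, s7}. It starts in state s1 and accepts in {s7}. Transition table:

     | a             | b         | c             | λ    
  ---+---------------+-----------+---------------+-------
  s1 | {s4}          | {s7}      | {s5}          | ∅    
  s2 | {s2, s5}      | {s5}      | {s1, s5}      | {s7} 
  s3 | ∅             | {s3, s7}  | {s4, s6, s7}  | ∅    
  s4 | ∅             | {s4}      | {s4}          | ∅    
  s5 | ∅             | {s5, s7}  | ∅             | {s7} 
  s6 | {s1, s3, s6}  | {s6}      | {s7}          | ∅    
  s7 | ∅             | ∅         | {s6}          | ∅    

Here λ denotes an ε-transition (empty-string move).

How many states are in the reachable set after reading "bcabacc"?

3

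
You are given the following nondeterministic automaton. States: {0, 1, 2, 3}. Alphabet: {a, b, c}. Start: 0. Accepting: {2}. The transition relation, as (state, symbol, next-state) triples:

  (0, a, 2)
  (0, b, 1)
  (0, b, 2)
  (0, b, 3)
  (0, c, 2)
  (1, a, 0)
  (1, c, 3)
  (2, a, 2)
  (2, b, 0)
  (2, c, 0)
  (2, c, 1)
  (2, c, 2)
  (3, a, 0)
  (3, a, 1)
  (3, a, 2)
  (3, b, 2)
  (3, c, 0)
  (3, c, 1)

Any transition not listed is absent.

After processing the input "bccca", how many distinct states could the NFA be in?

Start in {0}.
Read 'b': 0→{1, 2, 3}; now {1, 2, 3}.
Read 'c': 1→{3}, 2→{0, 1, 2}, 3→{0, 1}; now {0, 1, 2, 3}.
Read 'c': 0→{2}, 1→{3}, 2→{0, 1, 2}, 3→{0, 1}; now {0, 1, 2, 3}.
Read 'c': 0→{2}, 1→{3}, 2→{0, 1, 2}, 3→{0, 1}; now {0, 1, 2, 3}.
Read 'a': 0→{2}, 1→{0}, 2→{2}, 3→{0, 1, 2}; now {0, 1, 2}.
That set has 3 states.

3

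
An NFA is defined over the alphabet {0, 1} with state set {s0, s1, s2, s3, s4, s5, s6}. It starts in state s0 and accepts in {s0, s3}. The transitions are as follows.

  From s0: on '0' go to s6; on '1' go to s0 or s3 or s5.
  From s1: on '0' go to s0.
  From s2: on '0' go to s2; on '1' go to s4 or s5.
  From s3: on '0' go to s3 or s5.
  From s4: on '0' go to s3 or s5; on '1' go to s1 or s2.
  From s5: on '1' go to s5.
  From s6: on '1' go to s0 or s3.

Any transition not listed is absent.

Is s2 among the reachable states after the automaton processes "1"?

Start in {s0}.
Read '1': s0→{s0, s3, s5}; now {s0, s3, s5}.
State s2 is not in {s0, s3, s5}.

No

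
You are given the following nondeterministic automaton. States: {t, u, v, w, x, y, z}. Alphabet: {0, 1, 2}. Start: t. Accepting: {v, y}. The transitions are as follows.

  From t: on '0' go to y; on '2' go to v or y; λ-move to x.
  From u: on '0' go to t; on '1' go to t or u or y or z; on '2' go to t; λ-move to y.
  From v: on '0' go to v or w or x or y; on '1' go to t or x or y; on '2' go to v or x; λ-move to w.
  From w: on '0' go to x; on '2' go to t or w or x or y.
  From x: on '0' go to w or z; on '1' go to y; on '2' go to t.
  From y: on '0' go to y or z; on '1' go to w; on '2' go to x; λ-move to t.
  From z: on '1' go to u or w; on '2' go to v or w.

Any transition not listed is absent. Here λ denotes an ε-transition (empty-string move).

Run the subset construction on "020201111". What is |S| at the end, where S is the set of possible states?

6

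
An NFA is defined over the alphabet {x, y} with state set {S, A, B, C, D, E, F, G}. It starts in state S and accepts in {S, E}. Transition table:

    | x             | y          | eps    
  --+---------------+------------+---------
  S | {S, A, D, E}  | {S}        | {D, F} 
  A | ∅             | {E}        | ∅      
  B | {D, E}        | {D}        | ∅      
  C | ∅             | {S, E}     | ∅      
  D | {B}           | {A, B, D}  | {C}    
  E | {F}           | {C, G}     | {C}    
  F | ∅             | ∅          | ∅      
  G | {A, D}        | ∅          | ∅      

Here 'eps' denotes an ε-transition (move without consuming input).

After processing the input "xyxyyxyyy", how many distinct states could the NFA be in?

Start: ε-closure({S}) = {S, C, D, F}.
Read 'x': {S, C, D, F} → {S, A, B, C, D, E, F}.
Read 'y': {S, A, B, C, D, E, F} → {S, A, B, C, D, E, F, G}.
Read 'x': {S, A, B, C, D, E, F, G} → {S, A, B, C, D, E, F}.
Read 'y': {S, A, B, C, D, E, F} → {S, A, B, C, D, E, F, G}.
Read 'y': {S, A, B, C, D, E, F, G} → {S, A, B, C, D, E, F, G}.
Read 'x': {S, A, B, C, D, E, F, G} → {S, A, B, C, D, E, F}.
Read 'y': {S, A, B, C, D, E, F} → {S, A, B, C, D, E, F, G}.
Read 'y': {S, A, B, C, D, E, F, G} → {S, A, B, C, D, E, F, G}.
Read 'y': {S, A, B, C, D, E, F, G} → {S, A, B, C, D, E, F, G}.
That set has 8 states.

8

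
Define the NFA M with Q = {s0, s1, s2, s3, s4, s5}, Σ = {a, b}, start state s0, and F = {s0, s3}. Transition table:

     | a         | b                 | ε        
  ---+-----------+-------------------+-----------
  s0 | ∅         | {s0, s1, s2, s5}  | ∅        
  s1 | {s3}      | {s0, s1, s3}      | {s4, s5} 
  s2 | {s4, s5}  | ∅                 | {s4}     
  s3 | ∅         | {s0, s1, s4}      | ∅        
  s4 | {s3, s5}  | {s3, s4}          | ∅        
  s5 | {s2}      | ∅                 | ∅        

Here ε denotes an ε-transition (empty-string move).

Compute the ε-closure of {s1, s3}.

Begin with {s1, s3}.
ε-move s1 → s4; add s4.
ε-move s1 → s5; add s5.

{s1, s3, s4, s5}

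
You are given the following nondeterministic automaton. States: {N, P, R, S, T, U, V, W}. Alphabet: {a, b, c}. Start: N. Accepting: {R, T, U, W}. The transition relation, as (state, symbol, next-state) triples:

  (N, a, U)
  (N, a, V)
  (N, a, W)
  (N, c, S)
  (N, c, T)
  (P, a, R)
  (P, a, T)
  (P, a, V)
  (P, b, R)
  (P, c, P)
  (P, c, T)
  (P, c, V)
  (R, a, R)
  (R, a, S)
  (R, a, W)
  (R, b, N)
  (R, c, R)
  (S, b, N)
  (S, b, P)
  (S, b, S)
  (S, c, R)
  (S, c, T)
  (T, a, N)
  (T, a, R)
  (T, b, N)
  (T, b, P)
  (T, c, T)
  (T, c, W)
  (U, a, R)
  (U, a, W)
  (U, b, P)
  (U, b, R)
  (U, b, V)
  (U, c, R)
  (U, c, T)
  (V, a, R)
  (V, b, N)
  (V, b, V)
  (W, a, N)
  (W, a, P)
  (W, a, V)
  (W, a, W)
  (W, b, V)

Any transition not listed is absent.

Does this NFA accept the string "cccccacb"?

Start in {N}.
Read 'c': N→{S, T}; now {S, T}.
Read 'c': S→{R, T}, T→{T, W}; now {R, T, W}.
Read 'c': R→{R}, T→{T, W}, W→∅; now {R, T, W}.
Read 'c': R→{R}, T→{T, W}, W→∅; now {R, T, W}.
Read 'c': R→{R}, T→{T, W}, W→∅; now {R, T, W}.
Read 'a': R→{R, S, W}, T→{N, R}, W→{N, P, V, W}; now {N, P, R, S, V, W}.
Read 'c': N→{S, T}, P→{P, T, V}, R→{R}, S→{R, T}, V→∅, W→∅; now {P, R, S, T, V}.
Read 'b': P→{R}, R→{N}, S→{N, P, S}, T→{N, P}, V→{N, V}; now {N, P, R, S, V}.
The final set {N, P, R, S, V} contains the accepting state R.

Yes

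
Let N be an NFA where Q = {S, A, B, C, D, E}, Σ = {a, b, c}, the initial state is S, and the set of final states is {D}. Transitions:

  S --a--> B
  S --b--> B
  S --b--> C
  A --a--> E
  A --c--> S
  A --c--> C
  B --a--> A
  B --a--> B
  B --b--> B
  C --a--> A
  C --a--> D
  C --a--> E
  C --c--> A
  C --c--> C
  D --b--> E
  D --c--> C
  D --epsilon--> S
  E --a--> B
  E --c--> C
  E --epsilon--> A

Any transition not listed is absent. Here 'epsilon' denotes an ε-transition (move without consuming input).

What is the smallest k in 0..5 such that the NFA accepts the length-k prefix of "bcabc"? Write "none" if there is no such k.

Start in {S}.
Read 'b': {S} → {B, C}.
Read 'c': {B, C} → {A, C}.
Read 'a': {A, C} → {S, A, D, E}.
None of the earlier sets intersect F, but {S, A, D, E} does.

3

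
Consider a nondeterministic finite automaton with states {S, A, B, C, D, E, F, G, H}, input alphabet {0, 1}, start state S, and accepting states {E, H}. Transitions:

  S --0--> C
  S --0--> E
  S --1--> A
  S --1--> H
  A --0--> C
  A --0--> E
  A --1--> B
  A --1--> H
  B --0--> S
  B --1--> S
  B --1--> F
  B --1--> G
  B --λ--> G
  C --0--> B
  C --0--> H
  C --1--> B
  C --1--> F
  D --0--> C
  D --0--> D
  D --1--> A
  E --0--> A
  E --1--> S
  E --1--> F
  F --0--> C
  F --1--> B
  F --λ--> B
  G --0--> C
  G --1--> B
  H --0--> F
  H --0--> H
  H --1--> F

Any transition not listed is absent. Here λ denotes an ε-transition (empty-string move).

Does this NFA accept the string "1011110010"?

Yes

Start in {S}.
Read '1': {S} → {A, H}.
Read '0': {A, H} → {B, C, E, F, G, H}.
Read '1': {B, C, E, F, G, H} → {S, B, F, G}.
Read '1': {S, B, F, G} → {S, A, B, F, G, H}.
Read '1': {S, A, B, F, G, H} → {S, A, B, F, G, H}.
Read '1': {S, A, B, F, G, H} → {S, A, B, F, G, H}.
Read '0': {S, A, B, F, G, H} → {S, B, C, E, F, G, H}.
Read '0': {S, B, C, E, F, G, H} → {S, A, B, C, E, F, G, H}.
Read '1': {S, A, B, C, E, F, G, H} → {S, A, B, F, G, H}.
Read '0': {S, A, B, F, G, H} → {S, B, C, E, F, G, H}.
The final set {S, B, C, E, F, G, H} contains the accepting states E, H.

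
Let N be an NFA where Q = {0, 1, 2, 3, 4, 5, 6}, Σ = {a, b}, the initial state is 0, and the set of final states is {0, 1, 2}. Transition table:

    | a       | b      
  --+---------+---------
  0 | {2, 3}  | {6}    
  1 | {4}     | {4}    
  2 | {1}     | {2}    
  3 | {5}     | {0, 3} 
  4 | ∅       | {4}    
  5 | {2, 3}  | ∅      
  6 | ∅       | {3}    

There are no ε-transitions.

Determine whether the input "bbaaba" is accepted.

Start in {0}.
Read 'b': 0→{6}; now {6}.
Read 'b': 6→{3}; now {3}.
Read 'a': 3→{5}; now {5}.
Read 'a': 5→{2, 3}; now {2, 3}.
Read 'b': 2→{2}, 3→{0, 3}; now {0, 2, 3}.
Read 'a': 0→{2, 3}, 2→{1}, 3→{5}; now {1, 2, 3, 5}.
The final set {1, 2, 3, 5} contains the accepting states 1, 2.

Yes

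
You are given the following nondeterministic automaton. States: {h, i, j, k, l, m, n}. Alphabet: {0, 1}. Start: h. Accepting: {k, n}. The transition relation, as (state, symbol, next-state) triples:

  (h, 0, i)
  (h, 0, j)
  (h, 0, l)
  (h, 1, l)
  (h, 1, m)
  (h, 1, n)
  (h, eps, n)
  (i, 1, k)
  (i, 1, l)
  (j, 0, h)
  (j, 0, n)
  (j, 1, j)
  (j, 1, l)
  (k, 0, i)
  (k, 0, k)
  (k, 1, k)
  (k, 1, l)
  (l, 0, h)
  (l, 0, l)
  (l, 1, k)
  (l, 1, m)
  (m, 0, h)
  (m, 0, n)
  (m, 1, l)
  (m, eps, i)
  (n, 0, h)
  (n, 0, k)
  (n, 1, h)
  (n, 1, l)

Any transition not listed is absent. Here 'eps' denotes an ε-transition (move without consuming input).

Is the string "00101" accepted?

Start: ε-closure({h}) = {h, n}.
Read '0': {h, n} → {h, i, j, k, l, n}.
Read '0': {h, i, j, k, l, n} → {h, i, j, k, l, n}.
Read '1': {h, i, j, k, l, n} → {h, i, j, k, l, m, n}.
Read '0': {h, i, j, k, l, m, n} → {h, i, j, k, l, n}.
Read '1': {h, i, j, k, l, n} → {h, i, j, k, l, m, n}.
The final set {h, i, j, k, l, m, n} contains the accepting states k, n.

Yes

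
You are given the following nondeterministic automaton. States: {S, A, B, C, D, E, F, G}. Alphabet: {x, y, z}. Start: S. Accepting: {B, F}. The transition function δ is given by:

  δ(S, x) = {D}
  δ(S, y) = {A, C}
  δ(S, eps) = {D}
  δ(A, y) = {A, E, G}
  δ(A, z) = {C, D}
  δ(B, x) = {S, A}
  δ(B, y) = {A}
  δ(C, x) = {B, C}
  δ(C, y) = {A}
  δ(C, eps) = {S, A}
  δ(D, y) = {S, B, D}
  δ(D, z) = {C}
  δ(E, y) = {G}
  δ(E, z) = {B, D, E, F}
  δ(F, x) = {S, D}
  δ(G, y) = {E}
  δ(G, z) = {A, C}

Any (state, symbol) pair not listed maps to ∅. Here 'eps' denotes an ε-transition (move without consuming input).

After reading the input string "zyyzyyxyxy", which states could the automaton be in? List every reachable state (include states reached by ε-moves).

{S, A, B, C, D, E, G}

Start: ε-closure({S}) = {S, D}.
Read 'z': S→∅, D→{C}; union {C}; ε-closure = {S, A, C, D}.
Read 'y': S→{A, C}, A→{A, E, G}, C→{A}, D→{S, B, D}; now {S, A, B, C, D, E, G}.
Read 'y': S→{A, C}, A→{A, E, G}, B→{A}, C→{A}, D→{S, B, D}, E→{G}, G→{E}; now {S, A, B, C, D, E, G}.
Read 'z': S→∅, A→{C, D}, B→∅, C→∅, D→{C}, E→{B, D, E, F}, G→{A, C}; union {A, B, C, D, E, F}; ε-closure = {S, A, B, C, D, E, F}.
Read 'y': S→{A, C}, A→{A, E, G}, B→{A}, C→{A}, D→{S, B, D}, E→{G}, F→∅; now {S, A, B, C, D, E, G}.
Read 'y': S→{A, C}, A→{A, E, G}, B→{A}, C→{A}, D→{S, B, D}, E→{G}, G→{E}; now {S, A, B, C, D, E, G}.
Read 'x': S→{D}, A→∅, B→{S, A}, C→{B, C}, D→∅, E→∅, G→∅; now {S, A, B, C, D}.
Read 'y': S→{A, C}, A→{A, E, G}, B→{A}, C→{A}, D→{S, B, D}; now {S, A, B, C, D, E, G}.
Read 'x': S→{D}, A→∅, B→{S, A}, C→{B, C}, D→∅, E→∅, G→∅; now {S, A, B, C, D}.
Read 'y': S→{A, C}, A→{A, E, G}, B→{A}, C→{A}, D→{S, B, D}; now {S, A, B, C, D, E, G}.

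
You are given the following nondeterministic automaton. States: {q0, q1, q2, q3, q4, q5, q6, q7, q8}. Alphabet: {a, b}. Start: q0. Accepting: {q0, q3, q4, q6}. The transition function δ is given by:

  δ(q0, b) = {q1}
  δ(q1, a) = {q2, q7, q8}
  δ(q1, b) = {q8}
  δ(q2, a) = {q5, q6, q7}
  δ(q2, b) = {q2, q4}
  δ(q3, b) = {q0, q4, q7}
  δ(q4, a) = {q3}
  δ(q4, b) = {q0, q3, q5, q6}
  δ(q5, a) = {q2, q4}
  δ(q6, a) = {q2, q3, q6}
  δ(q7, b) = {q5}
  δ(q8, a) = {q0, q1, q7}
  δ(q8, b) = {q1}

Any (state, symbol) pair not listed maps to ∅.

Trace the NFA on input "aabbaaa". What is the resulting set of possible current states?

Start in {q0}.
Read 'a': q0→∅; now ∅.
The set is empty and remains empty for the remaining 6 symbols.

∅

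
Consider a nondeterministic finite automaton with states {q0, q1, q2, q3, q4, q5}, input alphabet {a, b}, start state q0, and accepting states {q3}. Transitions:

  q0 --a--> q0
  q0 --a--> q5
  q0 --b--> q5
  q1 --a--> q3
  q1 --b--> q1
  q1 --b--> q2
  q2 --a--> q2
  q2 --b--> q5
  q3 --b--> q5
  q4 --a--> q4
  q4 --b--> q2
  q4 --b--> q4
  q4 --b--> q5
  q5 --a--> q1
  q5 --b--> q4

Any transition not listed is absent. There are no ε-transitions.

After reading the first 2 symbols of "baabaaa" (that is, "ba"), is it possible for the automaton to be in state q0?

Start in {q0}.
Read 'b': {q0} → {q5}.
Read 'a': {q5} → {q1}.
State q0 is not in {q1}.

No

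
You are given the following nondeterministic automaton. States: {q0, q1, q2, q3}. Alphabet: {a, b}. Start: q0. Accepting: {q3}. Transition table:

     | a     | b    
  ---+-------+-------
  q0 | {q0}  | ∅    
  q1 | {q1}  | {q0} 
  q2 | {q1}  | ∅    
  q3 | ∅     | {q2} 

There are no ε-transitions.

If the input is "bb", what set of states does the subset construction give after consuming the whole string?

∅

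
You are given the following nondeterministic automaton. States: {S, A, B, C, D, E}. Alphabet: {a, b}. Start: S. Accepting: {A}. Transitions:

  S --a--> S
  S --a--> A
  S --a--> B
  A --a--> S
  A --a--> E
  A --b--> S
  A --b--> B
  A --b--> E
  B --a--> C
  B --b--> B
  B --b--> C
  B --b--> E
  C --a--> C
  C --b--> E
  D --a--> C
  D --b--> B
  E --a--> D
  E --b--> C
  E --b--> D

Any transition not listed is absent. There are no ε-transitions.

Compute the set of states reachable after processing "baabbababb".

∅

Start in {S}.
Read 'b': {S} → ∅.
The set is empty and remains empty for the remaining 9 symbols.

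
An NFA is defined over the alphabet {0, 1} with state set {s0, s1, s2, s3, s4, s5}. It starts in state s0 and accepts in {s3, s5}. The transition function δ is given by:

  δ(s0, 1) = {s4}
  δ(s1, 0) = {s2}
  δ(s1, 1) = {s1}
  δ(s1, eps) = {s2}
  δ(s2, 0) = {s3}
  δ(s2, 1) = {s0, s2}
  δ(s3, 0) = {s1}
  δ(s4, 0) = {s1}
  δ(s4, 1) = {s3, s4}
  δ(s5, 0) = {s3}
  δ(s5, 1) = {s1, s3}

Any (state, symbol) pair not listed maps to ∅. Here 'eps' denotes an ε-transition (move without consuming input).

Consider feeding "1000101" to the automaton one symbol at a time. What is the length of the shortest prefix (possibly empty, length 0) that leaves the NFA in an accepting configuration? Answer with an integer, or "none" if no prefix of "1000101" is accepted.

3

Start in {s0}.
Read '1': s0→{s4}; now {s4}.
Read '0': s4→{s1}; union {s1}; ε-closure = {s1, s2}.
Read '0': s1→{s2}, s2→{s3}; now {s2, s3}.
None of the earlier sets intersect F, but {s2, s3} does.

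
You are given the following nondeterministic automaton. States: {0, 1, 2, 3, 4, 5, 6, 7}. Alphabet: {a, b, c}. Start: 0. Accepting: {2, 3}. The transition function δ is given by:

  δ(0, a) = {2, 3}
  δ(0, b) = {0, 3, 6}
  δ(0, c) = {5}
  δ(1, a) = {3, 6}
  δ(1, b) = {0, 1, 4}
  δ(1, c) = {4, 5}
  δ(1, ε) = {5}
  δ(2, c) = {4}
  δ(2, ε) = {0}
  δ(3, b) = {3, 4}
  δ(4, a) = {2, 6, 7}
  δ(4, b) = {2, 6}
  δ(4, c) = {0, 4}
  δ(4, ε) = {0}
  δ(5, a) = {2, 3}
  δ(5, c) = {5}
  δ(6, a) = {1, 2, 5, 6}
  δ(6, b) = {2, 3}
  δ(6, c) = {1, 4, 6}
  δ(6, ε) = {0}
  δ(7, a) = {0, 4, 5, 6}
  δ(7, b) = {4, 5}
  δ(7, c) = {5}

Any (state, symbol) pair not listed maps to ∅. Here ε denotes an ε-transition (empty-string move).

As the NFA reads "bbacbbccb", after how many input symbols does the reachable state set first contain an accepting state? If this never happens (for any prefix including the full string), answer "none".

1

Start in {0}.
Read 'b': 0→{0, 3, 6}; now {0, 3, 6}.
None of the earlier sets intersect F, but {0, 3, 6} does.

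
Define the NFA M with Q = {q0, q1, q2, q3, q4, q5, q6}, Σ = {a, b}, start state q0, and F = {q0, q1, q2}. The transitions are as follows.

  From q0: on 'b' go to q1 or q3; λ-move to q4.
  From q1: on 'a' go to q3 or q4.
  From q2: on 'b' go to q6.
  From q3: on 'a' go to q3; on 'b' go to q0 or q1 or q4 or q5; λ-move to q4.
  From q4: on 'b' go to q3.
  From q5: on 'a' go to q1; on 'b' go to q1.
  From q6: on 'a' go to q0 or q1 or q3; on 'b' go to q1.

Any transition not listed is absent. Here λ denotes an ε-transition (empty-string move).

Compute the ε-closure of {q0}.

Begin with {q0}.
ε-move q0 → q4; add q4.

{q0, q4}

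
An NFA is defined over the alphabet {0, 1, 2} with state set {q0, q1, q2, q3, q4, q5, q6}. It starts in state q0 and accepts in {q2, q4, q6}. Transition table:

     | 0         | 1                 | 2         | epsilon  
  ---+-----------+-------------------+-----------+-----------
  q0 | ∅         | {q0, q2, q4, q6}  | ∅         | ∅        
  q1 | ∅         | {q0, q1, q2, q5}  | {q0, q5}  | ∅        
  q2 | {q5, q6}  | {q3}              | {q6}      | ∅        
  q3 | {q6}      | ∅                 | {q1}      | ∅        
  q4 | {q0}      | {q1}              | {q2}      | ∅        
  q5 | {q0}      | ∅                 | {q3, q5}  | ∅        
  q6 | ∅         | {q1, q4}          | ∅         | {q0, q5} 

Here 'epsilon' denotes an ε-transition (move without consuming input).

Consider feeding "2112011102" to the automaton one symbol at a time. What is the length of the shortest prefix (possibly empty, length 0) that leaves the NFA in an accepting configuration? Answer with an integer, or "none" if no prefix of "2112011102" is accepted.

none

Start in {q0}.
Read '2': {q0} → ∅.
The set is empty and remains empty for the remaining 9 symbols.
No reachable set along the way intersects F.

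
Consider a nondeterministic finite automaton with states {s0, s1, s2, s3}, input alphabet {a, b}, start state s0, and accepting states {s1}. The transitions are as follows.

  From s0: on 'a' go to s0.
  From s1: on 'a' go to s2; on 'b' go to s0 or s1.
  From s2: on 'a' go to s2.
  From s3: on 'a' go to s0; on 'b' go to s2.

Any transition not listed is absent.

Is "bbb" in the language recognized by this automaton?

Start in {s0}.
Read 'b': {s0} → ∅.
The set is empty and remains empty for the remaining 2 symbols.
The final set ∅ contains no accepting state.

No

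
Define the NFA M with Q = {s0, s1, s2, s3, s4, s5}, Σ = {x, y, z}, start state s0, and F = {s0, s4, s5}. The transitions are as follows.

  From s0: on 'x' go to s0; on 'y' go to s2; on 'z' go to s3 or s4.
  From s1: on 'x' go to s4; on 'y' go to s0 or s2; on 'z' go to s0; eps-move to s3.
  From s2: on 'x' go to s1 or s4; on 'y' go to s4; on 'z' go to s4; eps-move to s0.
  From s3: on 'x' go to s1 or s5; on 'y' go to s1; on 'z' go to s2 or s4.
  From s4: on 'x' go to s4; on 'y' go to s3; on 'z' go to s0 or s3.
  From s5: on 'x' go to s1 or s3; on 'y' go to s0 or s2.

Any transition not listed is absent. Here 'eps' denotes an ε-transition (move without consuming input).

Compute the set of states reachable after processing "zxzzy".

{s0, s1, s2, s3, s4}

Start in {s0}.
Read 'z': s0→{s3, s4}; now {s3, s4}.
Read 'x': s3→{s1, s5}, s4→{s4}; union {s1, s4, s5}; ε-closure = {s1, s3, s4, s5}.
Read 'z': s1→{s0}, s3→{s2, s4}, s4→{s0, s3}, s5→∅; now {s0, s2, s3, s4}.
Read 'z': s0→{s3, s4}, s2→{s4}, s3→{s2, s4}, s4→{s0, s3}; now {s0, s2, s3, s4}.
Read 'y': s0→{s2}, s2→{s4}, s3→{s1}, s4→{s3}; union {s1, s2, s3, s4}; ε-closure = {s0, s1, s2, s3, s4}.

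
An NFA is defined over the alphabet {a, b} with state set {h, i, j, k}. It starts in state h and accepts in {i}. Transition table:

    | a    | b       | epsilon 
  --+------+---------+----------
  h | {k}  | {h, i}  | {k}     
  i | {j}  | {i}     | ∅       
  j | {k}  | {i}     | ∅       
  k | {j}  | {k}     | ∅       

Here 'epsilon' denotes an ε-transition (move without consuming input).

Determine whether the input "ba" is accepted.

No

Start: ε-closure({h}) = {h, k}.
Read 'b': h→{h, i}, k→{k}; now {h, i, k}.
Read 'a': h→{k}, i→{j}, k→{j}; now {j, k}.
The final set {j, k} contains no accepting state.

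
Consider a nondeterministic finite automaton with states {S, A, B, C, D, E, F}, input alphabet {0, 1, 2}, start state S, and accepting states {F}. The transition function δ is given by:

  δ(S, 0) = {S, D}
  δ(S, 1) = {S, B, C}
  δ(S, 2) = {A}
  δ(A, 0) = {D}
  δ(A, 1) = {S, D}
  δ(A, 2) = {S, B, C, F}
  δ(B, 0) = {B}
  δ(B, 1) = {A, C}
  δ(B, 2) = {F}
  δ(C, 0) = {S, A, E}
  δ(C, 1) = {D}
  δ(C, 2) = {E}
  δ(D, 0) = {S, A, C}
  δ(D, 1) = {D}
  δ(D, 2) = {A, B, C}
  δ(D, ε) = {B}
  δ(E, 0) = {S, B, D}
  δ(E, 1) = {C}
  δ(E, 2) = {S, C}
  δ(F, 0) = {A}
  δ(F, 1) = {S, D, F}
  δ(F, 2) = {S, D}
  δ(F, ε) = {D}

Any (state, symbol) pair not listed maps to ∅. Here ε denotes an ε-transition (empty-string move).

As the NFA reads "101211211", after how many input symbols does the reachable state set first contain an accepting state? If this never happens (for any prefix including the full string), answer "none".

Start in {S}.
Read '1': {S} → {S, B, C}.
Read '0': {S, B, C} → {S, A, B, D, E}.
Read '1': {S, A, B, D, E} → {S, A, B, C, D}.
Read '2': {S, A, B, C, D} → {S, A, B, C, D, E, F}.
None of the earlier sets intersect F, but {S, A, B, C, D, E, F} does.

4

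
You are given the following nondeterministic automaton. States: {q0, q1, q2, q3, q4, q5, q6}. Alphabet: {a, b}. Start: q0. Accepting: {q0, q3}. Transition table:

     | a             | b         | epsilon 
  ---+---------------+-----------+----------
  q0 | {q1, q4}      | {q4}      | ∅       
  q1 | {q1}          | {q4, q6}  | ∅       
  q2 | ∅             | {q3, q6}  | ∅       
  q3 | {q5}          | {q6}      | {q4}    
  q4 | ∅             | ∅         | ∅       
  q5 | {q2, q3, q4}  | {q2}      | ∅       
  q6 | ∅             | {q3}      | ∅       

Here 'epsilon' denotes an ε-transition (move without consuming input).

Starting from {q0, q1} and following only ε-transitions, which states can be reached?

{q0, q1}

Begin with {q0, q1}.
No ε-moves leave this set, so the closure equals the set itself.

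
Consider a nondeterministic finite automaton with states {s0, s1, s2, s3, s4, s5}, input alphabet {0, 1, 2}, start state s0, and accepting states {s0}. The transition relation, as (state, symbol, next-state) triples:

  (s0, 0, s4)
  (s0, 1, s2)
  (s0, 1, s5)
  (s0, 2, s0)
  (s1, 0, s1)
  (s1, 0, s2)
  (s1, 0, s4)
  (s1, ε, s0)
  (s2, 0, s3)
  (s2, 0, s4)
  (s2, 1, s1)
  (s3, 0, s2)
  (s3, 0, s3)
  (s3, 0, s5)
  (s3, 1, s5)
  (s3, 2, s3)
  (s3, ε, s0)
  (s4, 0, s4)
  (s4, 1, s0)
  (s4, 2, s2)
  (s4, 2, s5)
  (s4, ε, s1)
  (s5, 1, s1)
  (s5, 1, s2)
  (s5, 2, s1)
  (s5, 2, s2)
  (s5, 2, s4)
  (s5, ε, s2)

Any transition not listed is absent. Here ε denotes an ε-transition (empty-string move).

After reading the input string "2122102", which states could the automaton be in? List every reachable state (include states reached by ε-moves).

Start in {s0}.
Read '2': {s0} → {s0}.
Read '1': {s0} → {s2, s5}.
Read '2': {s2, s5} → {s0, s1, s2, s4}.
Read '2': {s0, s1, s2, s4} → {s0, s2, s5}.
Read '1': {s0, s2, s5} → {s0, s1, s2, s5}.
Read '0': {s0, s1, s2, s5} → {s0, s1, s2, s3, s4}.
Read '2': {s0, s1, s2, s3, s4} → {s0, s2, s3, s5}.

{s0, s2, s3, s5}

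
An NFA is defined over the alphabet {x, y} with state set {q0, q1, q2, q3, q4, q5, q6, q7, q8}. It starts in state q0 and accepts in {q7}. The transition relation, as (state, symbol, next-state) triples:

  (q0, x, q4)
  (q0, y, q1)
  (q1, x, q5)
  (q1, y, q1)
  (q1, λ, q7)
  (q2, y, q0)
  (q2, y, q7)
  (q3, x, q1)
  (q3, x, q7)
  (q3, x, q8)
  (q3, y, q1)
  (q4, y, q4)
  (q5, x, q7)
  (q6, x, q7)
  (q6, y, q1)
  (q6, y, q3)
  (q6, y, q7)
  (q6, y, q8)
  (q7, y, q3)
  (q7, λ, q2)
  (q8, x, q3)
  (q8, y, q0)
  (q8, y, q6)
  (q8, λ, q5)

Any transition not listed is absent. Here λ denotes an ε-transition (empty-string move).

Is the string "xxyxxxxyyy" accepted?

Start in {q0}.
Read 'x': q0→{q4}; now {q4}.
Read 'x': q4→∅; now ∅.
The set is empty and remains empty for the remaining 8 symbols.
The final set ∅ contains no accepting state.

No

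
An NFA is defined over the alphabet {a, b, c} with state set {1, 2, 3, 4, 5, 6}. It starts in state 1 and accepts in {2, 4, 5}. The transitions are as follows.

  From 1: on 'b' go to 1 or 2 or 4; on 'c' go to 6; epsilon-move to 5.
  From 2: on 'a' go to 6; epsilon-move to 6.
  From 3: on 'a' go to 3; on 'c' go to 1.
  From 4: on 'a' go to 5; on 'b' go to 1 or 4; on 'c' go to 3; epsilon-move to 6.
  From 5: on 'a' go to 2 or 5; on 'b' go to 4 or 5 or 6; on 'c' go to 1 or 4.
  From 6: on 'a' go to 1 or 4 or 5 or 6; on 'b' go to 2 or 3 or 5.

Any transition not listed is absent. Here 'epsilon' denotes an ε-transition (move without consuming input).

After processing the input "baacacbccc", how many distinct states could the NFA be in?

Start: ε-closure({1}) = {1, 5}.
Read 'b': 1→{1, 2, 4}, 5→{4, 5, 6}; now {1, 2, 4, 5, 6}.
Read 'a': 1→∅, 2→{6}, 4→{5}, 5→{2, 5}, 6→{1, 4, 5, 6}; now {1, 2, 4, 5, 6}.
Read 'a': 1→∅, 2→{6}, 4→{5}, 5→{2, 5}, 6→{1, 4, 5, 6}; now {1, 2, 4, 5, 6}.
Read 'c': 1→{6}, 2→∅, 4→{3}, 5→{1, 4}, 6→∅; union {1, 3, 4, 6}; ε-closure = {1, 3, 4, 5, 6}.
Read 'a': 1→∅, 3→{3}, 4→{5}, 5→{2, 5}, 6→{1, 4, 5, 6}; now {1, 2, 3, 4, 5, 6}.
Read 'c': 1→{6}, 2→∅, 3→{1}, 4→{3}, 5→{1, 4}, 6→∅; union {1, 3, 4, 6}; ε-closure = {1, 3, 4, 5, 6}.
Read 'b': 1→{1, 2, 4}, 3→∅, 4→{1, 4}, 5→{4, 5, 6}, 6→{2, 3, 5}; now {1, 2, 3, 4, 5, 6}.
Read 'c': 1→{6}, 2→∅, 3→{1}, 4→{3}, 5→{1, 4}, 6→∅; union {1, 3, 4, 6}; ε-closure = {1, 3, 4, 5, 6}.
Read 'c': 1→{6}, 3→{1}, 4→{3}, 5→{1, 4}, 6→∅; union {1, 3, 4, 6}; ε-closure = {1, 3, 4, 5, 6}.
Read 'c': 1→{6}, 3→{1}, 4→{3}, 5→{1, 4}, 6→∅; union {1, 3, 4, 6}; ε-closure = {1, 3, 4, 5, 6}.
That set has 5 states.

5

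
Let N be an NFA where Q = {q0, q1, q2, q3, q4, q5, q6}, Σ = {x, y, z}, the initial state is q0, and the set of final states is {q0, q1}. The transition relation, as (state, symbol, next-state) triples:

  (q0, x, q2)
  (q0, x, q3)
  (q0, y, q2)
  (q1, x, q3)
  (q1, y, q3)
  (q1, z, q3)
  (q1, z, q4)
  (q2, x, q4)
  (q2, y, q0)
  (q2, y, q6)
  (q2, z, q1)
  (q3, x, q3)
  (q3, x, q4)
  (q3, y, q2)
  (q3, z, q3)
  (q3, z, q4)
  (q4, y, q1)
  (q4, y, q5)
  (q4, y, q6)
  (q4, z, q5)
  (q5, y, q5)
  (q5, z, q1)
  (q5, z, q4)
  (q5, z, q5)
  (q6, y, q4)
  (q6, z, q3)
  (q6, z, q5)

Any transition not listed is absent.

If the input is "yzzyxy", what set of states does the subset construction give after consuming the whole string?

{q1, q2, q5, q6}

Start in {q0}.
Read 'y': q0→{q2}; now {q2}.
Read 'z': q2→{q1}; now {q1}.
Read 'z': q1→{q3, q4}; now {q3, q4}.
Read 'y': q3→{q2}, q4→{q1, q5, q6}; now {q1, q2, q5, q6}.
Read 'x': q1→{q3}, q2→{q4}, q5→∅, q6→∅; now {q3, q4}.
Read 'y': q3→{q2}, q4→{q1, q5, q6}; now {q1, q2, q5, q6}.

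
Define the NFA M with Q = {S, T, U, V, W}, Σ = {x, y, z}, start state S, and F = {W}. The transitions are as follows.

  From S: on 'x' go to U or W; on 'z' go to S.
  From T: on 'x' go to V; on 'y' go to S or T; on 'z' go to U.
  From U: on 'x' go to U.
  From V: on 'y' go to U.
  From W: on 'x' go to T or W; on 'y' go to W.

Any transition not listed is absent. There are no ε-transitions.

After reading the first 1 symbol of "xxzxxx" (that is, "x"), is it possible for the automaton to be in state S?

No

Start in {S}.
Read 'x': {S} → {U, W}.
State S is not in {U, W}.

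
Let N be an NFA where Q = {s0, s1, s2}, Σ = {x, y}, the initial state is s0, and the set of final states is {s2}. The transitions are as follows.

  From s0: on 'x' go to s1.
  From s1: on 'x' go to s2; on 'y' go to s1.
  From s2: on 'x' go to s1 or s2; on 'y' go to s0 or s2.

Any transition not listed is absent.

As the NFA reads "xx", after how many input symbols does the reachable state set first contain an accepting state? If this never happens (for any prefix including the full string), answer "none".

Start in {s0}.
Read 'x': s0→{s1}; now {s1}.
Read 'x': s1→{s2}; now {s2}.
None of the earlier sets intersect F, but {s2} does.

2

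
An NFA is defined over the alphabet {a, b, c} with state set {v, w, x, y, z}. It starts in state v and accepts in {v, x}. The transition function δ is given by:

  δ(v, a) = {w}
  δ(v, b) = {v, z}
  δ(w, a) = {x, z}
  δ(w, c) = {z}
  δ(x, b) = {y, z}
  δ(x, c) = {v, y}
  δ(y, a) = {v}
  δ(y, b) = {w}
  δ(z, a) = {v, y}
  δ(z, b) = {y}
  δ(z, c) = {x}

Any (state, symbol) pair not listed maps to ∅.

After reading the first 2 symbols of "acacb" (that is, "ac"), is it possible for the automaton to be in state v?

Start in {v}.
Read 'a': {v} → {w}.
Read 'c': {w} → {z}.
State v is not in {z}.

No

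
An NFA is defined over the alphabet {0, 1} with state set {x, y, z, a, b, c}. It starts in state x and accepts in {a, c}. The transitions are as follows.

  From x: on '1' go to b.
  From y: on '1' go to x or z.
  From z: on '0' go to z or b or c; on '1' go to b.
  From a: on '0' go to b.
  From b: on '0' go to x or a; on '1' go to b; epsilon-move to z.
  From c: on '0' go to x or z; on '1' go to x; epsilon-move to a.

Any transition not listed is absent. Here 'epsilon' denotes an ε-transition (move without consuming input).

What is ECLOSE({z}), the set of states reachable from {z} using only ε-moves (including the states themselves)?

{z}

Begin with {z}.
No ε-moves leave this set, so the closure equals the set itself.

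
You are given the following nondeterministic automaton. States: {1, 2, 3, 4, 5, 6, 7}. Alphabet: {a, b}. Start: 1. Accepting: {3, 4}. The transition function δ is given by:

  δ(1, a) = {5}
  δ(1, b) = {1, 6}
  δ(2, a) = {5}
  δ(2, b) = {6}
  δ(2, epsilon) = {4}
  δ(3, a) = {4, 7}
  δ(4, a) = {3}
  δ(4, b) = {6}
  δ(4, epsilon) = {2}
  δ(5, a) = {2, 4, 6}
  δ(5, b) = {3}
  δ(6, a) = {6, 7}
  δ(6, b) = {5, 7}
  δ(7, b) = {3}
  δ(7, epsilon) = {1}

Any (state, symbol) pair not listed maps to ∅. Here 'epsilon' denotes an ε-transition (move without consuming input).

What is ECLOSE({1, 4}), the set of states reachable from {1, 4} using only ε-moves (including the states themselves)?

{1, 2, 4}

Begin with {1, 4}.
ε-move 4 → 2; add 2.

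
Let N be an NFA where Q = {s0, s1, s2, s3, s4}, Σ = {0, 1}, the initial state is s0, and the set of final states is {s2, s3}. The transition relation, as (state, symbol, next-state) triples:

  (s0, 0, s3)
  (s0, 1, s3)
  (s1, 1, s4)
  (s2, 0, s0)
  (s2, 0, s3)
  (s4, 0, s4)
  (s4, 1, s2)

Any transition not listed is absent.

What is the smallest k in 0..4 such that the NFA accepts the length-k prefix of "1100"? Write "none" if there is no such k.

Start in {s0}.
Read '1': {s0} → {s3}.
None of the earlier sets intersect F, but {s3} does.

1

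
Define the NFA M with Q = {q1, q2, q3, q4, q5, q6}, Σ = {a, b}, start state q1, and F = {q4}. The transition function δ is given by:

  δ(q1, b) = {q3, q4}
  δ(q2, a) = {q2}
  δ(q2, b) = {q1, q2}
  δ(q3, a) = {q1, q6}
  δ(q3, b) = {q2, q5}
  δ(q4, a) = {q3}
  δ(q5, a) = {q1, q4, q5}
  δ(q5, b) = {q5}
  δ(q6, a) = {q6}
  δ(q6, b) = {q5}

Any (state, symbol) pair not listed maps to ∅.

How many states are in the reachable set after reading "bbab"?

5

Start in {q1}.
Read 'b': q1→{q3, q4}; now {q3, q4}.
Read 'b': q3→{q2, q5}, q4→∅; now {q2, q5}.
Read 'a': q2→{q2}, q5→{q1, q4, q5}; now {q1, q2, q4, q5}.
Read 'b': q1→{q3, q4}, q2→{q1, q2}, q4→∅, q5→{q5}; now {q1, q2, q3, q4, q5}.
That set has 5 states.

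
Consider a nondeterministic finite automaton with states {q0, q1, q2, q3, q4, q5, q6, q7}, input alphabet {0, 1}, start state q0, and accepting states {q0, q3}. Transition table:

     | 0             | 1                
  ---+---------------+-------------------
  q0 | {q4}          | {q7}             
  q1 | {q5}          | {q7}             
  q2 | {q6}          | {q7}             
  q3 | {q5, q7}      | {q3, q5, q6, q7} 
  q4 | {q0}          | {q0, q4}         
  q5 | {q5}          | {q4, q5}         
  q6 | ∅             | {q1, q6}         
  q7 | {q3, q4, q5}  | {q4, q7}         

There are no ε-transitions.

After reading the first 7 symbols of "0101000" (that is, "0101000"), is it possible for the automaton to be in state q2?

Start in {q0}.
Read '0': {q0} → {q4}.
Read '1': {q4} → {q0, q4}.
Read '0': {q0, q4} → {q0, q4}.
Read '1': {q0, q4} → {q0, q4, q7}.
Read '0': {q0, q4, q7} → {q0, q3, q4, q5}.
Read '0': {q0, q3, q4, q5} → {q0, q4, q5, q7}.
Read '0': {q0, q4, q5, q7} → {q0, q3, q4, q5}.
State q2 is not in {q0, q3, q4, q5}.

No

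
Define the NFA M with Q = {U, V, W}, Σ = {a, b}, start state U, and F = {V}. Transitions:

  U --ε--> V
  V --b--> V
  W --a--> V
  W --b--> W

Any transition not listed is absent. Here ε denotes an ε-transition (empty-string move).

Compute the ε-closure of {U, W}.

{U, V, W}

Begin with {U, W}.
ε-move U → V; add V.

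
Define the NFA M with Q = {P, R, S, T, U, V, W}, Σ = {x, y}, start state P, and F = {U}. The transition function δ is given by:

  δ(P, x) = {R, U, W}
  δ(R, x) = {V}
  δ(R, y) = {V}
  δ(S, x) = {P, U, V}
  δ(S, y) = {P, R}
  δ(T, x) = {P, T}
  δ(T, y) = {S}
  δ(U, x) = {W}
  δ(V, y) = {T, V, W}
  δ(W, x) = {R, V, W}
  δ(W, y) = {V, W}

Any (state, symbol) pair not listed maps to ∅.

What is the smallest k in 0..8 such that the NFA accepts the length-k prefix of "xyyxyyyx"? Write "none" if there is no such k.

Start in {P}.
Read 'x': P→{R, U, W}; now {R, U, W}.
None of the earlier sets intersect F, but {R, U, W} does.

1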